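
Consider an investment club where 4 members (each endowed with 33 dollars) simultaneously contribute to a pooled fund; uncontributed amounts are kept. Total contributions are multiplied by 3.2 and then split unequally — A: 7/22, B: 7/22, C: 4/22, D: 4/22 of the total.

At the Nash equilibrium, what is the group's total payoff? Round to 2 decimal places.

277.20 dollars

Player j's private return per contributed unit is 3.2 × (j's share). Contributing is weakly dominant for j when that share is at least 1/3.2 = 0.3125, and contributing 0 is dominant otherwise.
A and B are above the threshold, contributing 33 each; the remaining 2 contribute 0. Total contributed: 66.
The pooled fund pays out 3.2 × 66 = 211.20 in total (split across the unequal shares, but the aggregate is all that matters for the group sum).
The 2 free-riders keep 33 each, adding 66. Group total = 66 + 211.20 = 277.20.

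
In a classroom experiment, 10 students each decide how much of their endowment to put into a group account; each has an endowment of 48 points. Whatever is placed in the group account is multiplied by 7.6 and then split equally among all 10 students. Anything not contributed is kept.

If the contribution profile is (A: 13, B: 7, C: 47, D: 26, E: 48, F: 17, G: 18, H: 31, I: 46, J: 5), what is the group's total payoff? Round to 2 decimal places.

Total contributed: 13 + 7 + 47 + 26 + 48 + 17 + 18 + 31 + 46 + 5 = 258; total kept: 10 × 48 − 258 = 222.
The group account pays out 7.6 × 258 = 1960.80 in aggregate.
Group total = 222 + 1960.80 = 2182.80.

2182.80 points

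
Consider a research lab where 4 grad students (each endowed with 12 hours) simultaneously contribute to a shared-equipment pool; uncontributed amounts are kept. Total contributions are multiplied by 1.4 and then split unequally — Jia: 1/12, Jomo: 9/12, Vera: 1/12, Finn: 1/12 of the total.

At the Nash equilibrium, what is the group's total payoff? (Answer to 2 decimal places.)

52.80 hours

For player j, contributing a unit is worthwhile iff 1.4 × (j's share) ≥ 1, i.e. iff j's share is at least 0.7143.
The only share above 0.7143 is Jomo's 9/12, contributing 12; the remaining 3 contribute 0. Total contributed: 12.
The shared-equipment pool pays out 1.4 × 12 = 16.80 in total (split across the unequal shares, but the aggregate is all that matters for the group sum).
The 3 free-riders keep 12 each, adding 36. Group total = 36 + 16.80 = 52.80.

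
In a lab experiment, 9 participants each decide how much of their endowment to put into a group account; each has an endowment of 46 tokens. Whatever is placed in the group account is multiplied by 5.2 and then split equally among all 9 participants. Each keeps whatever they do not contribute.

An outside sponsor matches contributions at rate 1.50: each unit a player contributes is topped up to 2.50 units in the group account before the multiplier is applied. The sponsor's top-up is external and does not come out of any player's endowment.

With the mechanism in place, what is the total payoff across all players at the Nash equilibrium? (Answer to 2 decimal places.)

With the mechanism, a contributed unit returns 5.2 × 2.50 / 9 = 1.4444 per unit of net cost to the contributor — now above 1 — so contributing fully is weakly dominant for every player.
At the Nash equilibrium everyone contributes 46. Group total payoff = 5.2 × 2.50 × 414 = 5382.00.

5382.00 tokens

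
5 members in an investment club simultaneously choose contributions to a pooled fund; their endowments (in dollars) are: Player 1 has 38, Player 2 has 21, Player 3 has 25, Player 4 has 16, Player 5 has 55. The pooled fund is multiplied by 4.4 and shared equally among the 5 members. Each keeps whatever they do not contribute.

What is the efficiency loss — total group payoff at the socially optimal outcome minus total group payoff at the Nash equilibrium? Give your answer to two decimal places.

The private return per contributed unit is 4.4/5 = 0.8800 < 1 for every player regardless of endowment, so the Nash equilibrium is zero contribution and the group total is Σ E_j = 38 + 21 + 25 + 16 + 55 = 155.
Each contributed unit returns 4.400 to the group, so the social optimum is full contribution by everyone: group total = 4.400 × 155 = 682.00.
Efficiency loss = (4.400 − 1) × 155 = 527.00.

527.00 dollars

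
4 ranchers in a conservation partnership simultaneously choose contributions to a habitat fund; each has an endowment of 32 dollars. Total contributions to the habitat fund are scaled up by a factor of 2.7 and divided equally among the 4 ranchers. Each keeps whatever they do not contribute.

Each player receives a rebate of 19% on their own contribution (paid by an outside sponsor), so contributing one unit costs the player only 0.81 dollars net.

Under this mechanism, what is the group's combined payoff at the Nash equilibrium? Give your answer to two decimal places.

128.00 dollars

Even with the mechanism, each unit contributed returns only (2.7/4) / 0.81 = 0.8333 per unit of net cost, so contributing nothing is still dominant.
At the Nash equilibrium no one contributes; group total payoff = 4 × 32 = 128.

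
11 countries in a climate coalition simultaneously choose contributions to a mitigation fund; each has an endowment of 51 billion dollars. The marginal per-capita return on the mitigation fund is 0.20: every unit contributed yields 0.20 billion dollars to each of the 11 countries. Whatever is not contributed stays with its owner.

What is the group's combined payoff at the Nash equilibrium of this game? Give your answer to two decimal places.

The private return per contributed unit is 0.20 < 1, so contributing 0 is dominant for every player. At the Nash equilibrium everyone keeps their 51, and the group total is 11 × 51 = 561.

561.00 billion dollars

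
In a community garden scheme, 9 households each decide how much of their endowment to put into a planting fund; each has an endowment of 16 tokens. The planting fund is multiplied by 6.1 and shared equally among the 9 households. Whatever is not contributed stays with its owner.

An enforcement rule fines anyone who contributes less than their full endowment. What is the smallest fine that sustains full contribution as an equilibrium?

5.16 tokens

Given the others contribute fully, the best deviation is to contribute 0 (any partial contribution still incurs the fine and gives up units whose private return 0.6778 is below 1).
Deviating from 16 to 0 saves 16 tokens but forfeits the deviator's share of the drop in the planting fund: 6.1/9 × 16 = 10.84.
So the deviation gain is 16 − 10.84 = 5.16, and the fine must be at least 5.16 tokens to wipe it out.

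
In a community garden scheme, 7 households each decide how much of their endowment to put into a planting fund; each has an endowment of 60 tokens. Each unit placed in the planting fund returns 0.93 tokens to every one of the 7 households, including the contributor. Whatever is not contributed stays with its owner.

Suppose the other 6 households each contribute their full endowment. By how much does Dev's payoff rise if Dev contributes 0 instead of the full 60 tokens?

Switching from a contribution of 60 to 0 lets Dev keep an extra 60 tokens, but lowers the planting fund by 60, which costs Dev their own share of that drop: 0.93 × 60 = 55.80.
Net gain = 60 − 55.80 = 4.20. The private return per contributed unit (0.93) is below 1, so free-riding is indeed the best response regardless of what the others do.

4.20 tokens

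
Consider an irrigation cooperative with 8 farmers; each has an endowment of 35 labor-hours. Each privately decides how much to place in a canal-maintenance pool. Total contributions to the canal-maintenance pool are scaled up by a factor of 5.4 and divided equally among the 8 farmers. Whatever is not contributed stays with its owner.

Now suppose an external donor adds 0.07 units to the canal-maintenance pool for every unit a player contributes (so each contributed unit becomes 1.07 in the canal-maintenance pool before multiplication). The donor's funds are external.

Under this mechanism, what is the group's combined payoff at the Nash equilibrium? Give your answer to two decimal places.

280.00 labor-hours

Even with the mechanism, each unit contributed returns only 5.4 × 1.07 / 8 = 0.7223 per unit of net cost, so contributing nothing is still dominant.
Everyone keeps their endowment and the group total is 8 × 35 = 280.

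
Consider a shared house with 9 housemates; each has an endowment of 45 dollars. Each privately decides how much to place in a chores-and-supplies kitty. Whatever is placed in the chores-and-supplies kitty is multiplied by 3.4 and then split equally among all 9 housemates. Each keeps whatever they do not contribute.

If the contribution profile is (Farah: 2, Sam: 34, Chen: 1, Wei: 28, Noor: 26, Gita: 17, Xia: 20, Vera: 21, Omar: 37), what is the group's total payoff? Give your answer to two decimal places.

851.40 dollars

Total contributed: 2 + 34 + 1 + 28 + 26 + 17 + 20 + 21 + 37 = 186; total kept: 9 × 45 − 186 = 219.
The chores-and-supplies kitty pays out 3.4 × 186 = 632.40 in aggregate.
Group total = 219 + 632.40 = 851.40.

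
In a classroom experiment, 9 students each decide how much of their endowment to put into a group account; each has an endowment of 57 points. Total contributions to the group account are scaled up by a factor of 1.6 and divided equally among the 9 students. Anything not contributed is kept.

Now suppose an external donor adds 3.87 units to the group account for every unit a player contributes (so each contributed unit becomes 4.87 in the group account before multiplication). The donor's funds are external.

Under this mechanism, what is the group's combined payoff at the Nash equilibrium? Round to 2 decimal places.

513.00 points

The effective private return is 1.6 × 4.87 / 9 = 0.8658, which is still under 1, so the mechanism doesn't change anyone's dominant strategy: zero contribution.
Everyone keeps their endowment and the group total is 9 × 57 = 513.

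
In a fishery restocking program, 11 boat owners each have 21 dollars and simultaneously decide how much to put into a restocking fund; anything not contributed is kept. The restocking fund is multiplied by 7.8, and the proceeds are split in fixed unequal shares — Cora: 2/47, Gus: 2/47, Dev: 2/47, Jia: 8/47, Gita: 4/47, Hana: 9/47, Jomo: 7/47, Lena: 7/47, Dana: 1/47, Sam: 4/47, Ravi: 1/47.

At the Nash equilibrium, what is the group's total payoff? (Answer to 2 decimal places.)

802.20 dollars

For player j, contributing a unit is worthwhile iff 7.8 × (j's share) ≥ 1, i.e. iff j's share is at least 0.1282.
Jia, Hana, Jomo and Lena clear that bar, contributing 21 each; the remaining 7 contribute 0. Total contributed: 84.
The restocking fund pays out 7.8 × 84 = 655.20 in total (split across the unequal shares, but the aggregate is all that matters for the group sum).
The 7 free-riders keep 21 each, adding 147. Group total = 147 + 655.20 = 802.20.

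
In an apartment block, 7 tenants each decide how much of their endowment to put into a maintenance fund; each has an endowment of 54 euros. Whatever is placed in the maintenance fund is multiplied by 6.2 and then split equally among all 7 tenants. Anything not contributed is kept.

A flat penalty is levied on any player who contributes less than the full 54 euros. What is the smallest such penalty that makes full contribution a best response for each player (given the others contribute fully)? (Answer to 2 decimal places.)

Given the others contribute fully, the best deviation is to contribute 0 (any partial contribution still incurs the fine and gives up units whose private return 0.8857 is below 1).
Deviating from 54 to 0 saves 54 euros but forfeits the deviator's share of the drop in the maintenance fund: 6.2/7 × 54 = 47.83.
So the deviation gain is 54 − 47.83 = 6.17, and the fine must be at least 6.17 euros to wipe it out.

6.17 euros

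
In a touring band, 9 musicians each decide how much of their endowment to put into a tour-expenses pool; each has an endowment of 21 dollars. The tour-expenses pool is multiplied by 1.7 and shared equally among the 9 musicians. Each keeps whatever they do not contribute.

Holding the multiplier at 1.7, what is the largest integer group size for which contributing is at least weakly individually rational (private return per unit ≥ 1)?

Private return per unit is 1.7/(group size), which is ≥ 1 whenever the group size is ≤ 1.7.
The largest such integer is 1.

1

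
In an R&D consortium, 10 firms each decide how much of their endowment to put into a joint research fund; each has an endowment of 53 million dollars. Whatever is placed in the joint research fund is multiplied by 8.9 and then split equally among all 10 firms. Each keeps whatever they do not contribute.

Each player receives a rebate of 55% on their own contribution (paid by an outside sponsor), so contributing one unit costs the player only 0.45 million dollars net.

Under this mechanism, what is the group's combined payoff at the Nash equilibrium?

The effective private return per unit is now (8.9/10) / 0.45 = 1.9778 > 1, so every player's dominant strategy flips to full contribution.
At the Nash equilibrium everyone contributes 53. Group total payoff = 10 × (53 × 0.55 + 8.9 × 53) = 5008.50.

5008.50 million dollars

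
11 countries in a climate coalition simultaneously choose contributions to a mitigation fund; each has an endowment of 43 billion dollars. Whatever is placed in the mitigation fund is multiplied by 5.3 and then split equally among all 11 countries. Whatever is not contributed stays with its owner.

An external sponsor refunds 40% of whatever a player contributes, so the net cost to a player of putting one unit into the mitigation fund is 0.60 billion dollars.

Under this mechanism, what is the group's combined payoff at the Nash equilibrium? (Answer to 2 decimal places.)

Even with the mechanism, each unit contributed returns only (5.3/11) / 0.60 = 0.8030 per unit of net cost, so contributing nothing is still dominant.
At the Nash equilibrium no one contributes; group total payoff = 11 × 43 = 473.

473.00 billion dollars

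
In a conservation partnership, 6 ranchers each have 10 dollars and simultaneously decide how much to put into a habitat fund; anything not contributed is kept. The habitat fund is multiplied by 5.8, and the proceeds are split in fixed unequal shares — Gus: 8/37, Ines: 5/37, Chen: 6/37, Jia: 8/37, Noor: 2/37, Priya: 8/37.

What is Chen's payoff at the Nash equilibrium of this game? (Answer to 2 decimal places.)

38.22 dollars

Each unit j contributes comes back to j as 5.8 × (j's share), so j prefers to contribute only if that share exceeds 1/5.8 = 0.1724; otherwise keeping the unit dominates.
Gus, Jia and Priya are above the threshold, contributing 10 each; the remaining 3 contribute 0. Total contributed: 30.
Chen keeps 10 and receives 5.8 × 30 × 6/37 = 28.22 from the habitat fund, for a payoff of 38.22.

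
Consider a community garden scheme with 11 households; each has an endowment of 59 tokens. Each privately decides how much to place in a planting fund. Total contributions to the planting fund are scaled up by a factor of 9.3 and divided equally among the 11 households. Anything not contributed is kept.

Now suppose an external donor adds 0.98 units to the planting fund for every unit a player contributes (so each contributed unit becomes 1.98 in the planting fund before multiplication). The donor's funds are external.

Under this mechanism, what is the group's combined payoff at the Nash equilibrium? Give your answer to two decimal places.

11950.69 tokens

The effective private return per unit is now 9.3 × 1.98 / 11 = 1.6740 > 1, so every player's dominant strategy flips to full contribution.
At the Nash equilibrium everyone contributes 59. Group total payoff = 9.3 × 1.98 × 649 = 11950.69.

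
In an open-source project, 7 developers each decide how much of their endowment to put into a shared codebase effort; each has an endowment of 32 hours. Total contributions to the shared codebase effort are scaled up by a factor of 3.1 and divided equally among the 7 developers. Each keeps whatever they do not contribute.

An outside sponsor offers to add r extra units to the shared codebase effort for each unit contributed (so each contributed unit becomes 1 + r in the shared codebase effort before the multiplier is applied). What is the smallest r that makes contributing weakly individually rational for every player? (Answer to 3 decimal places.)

1.258

With matching at rate r, one contributed unit becomes (1 + r) in the shared codebase effort and returns 3.1 × (1 + r) / 7 to the contributor.
Setting this equal to 1: 1 + r = 7/3.1 = 2.2581.
So the minimum matching rate is r = 2.2581 − 1 = 1.258.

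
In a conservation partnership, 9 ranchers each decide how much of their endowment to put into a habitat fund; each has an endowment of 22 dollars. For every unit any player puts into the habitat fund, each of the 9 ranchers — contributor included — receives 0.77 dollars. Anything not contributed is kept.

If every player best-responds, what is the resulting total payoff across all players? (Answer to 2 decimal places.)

198.00 dollars

The private return per contributed unit is 0.77 < 1, so contributing 0 is dominant for every player. At the Nash equilibrium everyone keeps their 22, and the group total is 9 × 22 = 198.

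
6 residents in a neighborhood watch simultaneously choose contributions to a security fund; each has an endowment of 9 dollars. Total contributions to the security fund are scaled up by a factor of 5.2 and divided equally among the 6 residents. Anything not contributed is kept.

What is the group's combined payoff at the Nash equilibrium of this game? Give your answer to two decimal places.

54.00 dollars

Each contributed unit returns 5.2/6 = 0.8667 to its contributor — below 1 — so contributing 0 is dominant for every player. At the Nash equilibrium everyone keeps their 9, and the group total is 6 × 9 = 54.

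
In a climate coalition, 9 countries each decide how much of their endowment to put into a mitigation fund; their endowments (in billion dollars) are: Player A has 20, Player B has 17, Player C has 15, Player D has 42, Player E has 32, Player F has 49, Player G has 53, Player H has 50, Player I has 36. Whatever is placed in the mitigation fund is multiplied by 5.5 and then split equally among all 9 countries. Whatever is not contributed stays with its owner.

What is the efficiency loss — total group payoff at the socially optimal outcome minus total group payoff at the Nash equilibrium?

The private return per contributed unit is 5.5/9 = 0.6111 < 1 for every player regardless of endowment, so the Nash equilibrium is zero contribution and the group total is Σ E_j = 20 + 17 + 15 + 42 + 32 + 49 + 53 + 50 + 36 = 314.
Each contributed unit returns 5.500 to the group, so the social optimum is full contribution by everyone: group total = 5.500 × 314 = 1727.00.
Efficiency loss = (5.500 − 1) × 314 = 1413.00.

1413.00 billion dollars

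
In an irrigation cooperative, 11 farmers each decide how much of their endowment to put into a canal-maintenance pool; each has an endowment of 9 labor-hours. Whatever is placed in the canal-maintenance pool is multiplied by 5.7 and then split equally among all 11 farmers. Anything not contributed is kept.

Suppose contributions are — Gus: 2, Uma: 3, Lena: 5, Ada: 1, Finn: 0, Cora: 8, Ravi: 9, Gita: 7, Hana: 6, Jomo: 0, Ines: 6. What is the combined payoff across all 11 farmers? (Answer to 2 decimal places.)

Total contributed: 2 + 3 + 5 + 1 + 0 + 8 + 9 + 7 + 6 + 0 + 6 = 47; total kept: 11 × 9 − 47 = 52.
The canal-maintenance pool pays out 5.7 × 47 = 267.90 in aggregate.
Group total = 52 + 267.90 = 319.90.

319.90 labor-hours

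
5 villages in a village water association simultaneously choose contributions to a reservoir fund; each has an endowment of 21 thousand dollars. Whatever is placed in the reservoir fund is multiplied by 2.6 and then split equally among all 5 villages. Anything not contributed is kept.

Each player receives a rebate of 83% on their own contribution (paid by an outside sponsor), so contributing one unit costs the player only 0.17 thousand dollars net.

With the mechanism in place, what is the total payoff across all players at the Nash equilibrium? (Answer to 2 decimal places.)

360.15 thousand dollars

Under the mechanism each unit contributed yields (2.6/5) / 0.17 = 3.0588 back to its contributor per unit of net cost, which exceeds 1, making full contribution the dominant choice for everyone.
So the Nash equilibrium is full contribution by all 5; the group earns 5 × (21 × 0.83 + 2.6 × 21) = 360.15.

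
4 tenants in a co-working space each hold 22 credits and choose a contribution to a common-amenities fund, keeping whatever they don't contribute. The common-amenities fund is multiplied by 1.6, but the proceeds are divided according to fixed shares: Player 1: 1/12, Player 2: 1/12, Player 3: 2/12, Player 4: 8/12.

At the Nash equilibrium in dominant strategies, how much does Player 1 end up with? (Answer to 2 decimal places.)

24.93 credits

Player j's private return per contributed unit is 1.6 × (j's share). Contributing is weakly dominant for j when that share is at least 1/1.6 = 0.6250, and contributing 0 is dominant otherwise.
Player 4 alone (share 8/12) is above the threshold, contributing 22; the remaining 3 contribute 0. Total contributed: 22.
Player 1 keeps 22 and receives 1.6 × 22 × 1/12 = 2.93 from the common-amenities fund, for a payoff of 24.93.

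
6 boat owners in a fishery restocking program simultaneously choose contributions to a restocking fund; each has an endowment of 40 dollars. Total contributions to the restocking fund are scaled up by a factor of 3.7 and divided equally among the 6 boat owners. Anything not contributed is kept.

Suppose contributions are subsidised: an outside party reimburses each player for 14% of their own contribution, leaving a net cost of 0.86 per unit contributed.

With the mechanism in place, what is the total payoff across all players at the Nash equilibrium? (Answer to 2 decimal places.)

The effective private return is (3.7/6) / 0.86 = 0.7171, which is still under 1, so the mechanism doesn't change anyone's dominant strategy: zero contribution.
Everyone keeps their endowment and the group total is 6 × 40 = 240.

240.00 dollars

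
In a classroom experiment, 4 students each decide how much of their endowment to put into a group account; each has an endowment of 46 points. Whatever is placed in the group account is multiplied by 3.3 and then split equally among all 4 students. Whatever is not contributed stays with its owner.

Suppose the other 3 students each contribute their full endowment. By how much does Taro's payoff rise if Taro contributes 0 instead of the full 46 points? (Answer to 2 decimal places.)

Switching from a contribution of 46 to 0 lets Taro keep an extra 46 points, but lowers the group account by 46, which costs Taro their own share of that drop: 3.3/4 × 46 = 37.95.
Net gain = 46 − 37.95 = 8.05. The private return per contributed unit (0.8250) is below 1, so free-riding is indeed the best response regardless of what the others do.

8.05 points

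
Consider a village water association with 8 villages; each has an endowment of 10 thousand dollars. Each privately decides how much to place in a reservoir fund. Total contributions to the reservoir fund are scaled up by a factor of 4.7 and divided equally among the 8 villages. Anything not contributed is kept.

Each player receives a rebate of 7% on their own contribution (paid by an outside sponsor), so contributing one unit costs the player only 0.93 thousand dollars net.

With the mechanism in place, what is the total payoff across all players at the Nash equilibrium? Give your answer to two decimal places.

The effective private return is (4.7/8) / 0.93 = 0.6317, which is still under 1, so the mechanism doesn't change anyone's dominant strategy: zero contribution.
At the Nash equilibrium no one contributes; group total payoff = 8 × 10 = 80.

80.00 thousand dollars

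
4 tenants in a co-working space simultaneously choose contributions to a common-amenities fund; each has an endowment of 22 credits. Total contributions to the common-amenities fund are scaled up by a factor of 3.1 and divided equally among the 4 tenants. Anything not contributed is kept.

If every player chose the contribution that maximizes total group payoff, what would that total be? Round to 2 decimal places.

Each contributed unit returns 3.100 to the group as a whole (0.7750 to each of 4 players), which exceeds 1, so the social optimum is full contribution: group total = 3.100 × 88 = 272.80.

272.80 credits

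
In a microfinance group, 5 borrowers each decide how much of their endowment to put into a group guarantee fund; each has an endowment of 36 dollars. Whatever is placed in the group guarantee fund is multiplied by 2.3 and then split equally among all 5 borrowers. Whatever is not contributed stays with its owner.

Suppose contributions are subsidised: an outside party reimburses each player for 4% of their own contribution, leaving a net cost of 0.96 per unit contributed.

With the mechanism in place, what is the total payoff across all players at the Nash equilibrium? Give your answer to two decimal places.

With the mechanism, a contributed unit returns (2.3/5) / 0.96 = 0.4792 per unit of net cost — still below 1 — so contributing 0 remains dominant for every player.
Everyone keeps their endowment and the group total is 5 × 36 = 180.

180.00 dollars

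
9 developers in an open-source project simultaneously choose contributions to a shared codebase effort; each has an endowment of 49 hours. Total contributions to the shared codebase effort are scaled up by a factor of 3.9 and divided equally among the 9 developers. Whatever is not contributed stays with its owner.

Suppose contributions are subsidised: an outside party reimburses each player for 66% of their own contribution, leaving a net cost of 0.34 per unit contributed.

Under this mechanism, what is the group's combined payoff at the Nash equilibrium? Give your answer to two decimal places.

With the mechanism, a contributed unit returns (3.9/9) / 0.34 = 1.2745 per unit of net cost to the contributor — now above 1 — so contributing fully is weakly dominant for every player.
At the Nash equilibrium everyone contributes 49. Group total payoff = 9 × (49 × 0.66 + 3.9 × 49) = 2010.96.

2010.96 hours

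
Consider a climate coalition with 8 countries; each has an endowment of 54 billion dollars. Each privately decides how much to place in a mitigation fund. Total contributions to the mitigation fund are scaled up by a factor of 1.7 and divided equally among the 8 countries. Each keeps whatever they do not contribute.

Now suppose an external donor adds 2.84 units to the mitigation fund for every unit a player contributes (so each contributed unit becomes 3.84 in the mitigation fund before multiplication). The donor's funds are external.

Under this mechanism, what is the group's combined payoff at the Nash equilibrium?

Even with the mechanism, each unit contributed returns only 1.7 × 3.84 / 8 = 0.8160 per unit of net cost, so contributing nothing is still dominant.
At the Nash equilibrium no one contributes; group total payoff = 8 × 54 = 432.

432.00 billion dollars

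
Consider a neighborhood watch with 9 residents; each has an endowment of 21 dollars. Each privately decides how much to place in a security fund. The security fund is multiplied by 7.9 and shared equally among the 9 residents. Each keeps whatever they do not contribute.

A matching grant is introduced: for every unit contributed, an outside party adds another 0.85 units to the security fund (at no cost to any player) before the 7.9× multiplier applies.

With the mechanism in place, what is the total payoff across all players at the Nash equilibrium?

With the mechanism, a contributed unit returns 7.9 × 1.85 / 9 = 1.6239 per unit of net cost to the contributor — now above 1 — so contributing fully is weakly dominant for every player.
At the Nash equilibrium everyone contributes 21. Group total payoff = 7.9 × 1.85 × 189 = 2762.24.

2762.24 dollars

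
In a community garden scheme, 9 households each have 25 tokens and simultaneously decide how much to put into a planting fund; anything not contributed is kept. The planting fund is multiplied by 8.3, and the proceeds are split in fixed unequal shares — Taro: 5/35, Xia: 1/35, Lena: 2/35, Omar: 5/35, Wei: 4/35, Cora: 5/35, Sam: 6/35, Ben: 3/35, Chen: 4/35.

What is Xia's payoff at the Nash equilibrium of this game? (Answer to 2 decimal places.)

Player j's private return per contributed unit is 8.3 × (j's share). Contributing is weakly dominant for j when that share is at least 1/8.3 = 0.1205, and contributing 0 is dominant otherwise.
Taro, Omar, Cora and Sam clear that bar, contributing 25 each; the remaining 5 contribute 0. Total contributed: 100.
Xia keeps 25 and receives 8.3 × 100 × 1/35 = 23.71 from the planting fund, for a payoff of 48.71.

48.71 tokens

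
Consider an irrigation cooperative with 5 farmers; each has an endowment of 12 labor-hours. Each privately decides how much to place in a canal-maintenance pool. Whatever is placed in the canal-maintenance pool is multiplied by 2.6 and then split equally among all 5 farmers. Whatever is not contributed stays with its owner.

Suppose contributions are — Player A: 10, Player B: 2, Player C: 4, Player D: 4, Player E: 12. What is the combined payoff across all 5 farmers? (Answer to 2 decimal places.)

Total contributed: 10 + 2 + 4 + 4 + 12 = 32; total kept: 5 × 12 − 32 = 28.
The canal-maintenance pool pays out 2.6 × 32 = 83.20 in aggregate.
Group total = 28 + 83.20 = 111.20.

111.20 labor-hours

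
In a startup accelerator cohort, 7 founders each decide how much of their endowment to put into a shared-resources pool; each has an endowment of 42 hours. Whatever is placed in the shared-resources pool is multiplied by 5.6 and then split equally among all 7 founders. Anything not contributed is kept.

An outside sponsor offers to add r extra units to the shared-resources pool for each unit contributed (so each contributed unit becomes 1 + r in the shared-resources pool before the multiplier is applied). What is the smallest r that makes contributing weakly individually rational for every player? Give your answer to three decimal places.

0.250

With matching at rate r, one contributed unit becomes (1 + r) in the shared-resources pool and returns 5.6 × (1 + r) / 7 to the contributor.
Setting this equal to 1: 1 + r = 7/5.6 = 1.2500.
So the minimum matching rate is r = 1.2500 − 1 = 0.250.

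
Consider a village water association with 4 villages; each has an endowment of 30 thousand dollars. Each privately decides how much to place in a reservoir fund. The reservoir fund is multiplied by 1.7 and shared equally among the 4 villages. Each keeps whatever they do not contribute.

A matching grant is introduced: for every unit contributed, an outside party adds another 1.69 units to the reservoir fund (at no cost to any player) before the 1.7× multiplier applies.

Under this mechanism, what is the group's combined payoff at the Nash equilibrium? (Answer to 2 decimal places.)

The effective private return per unit is now 1.7 × 2.69 / 4 = 1.1433 > 1, so every player's dominant strategy flips to full contribution.
So the Nash equilibrium is full contribution by all 4; the group earns 1.7 × 2.69 × 120 = 548.76.

548.76 thousand dollars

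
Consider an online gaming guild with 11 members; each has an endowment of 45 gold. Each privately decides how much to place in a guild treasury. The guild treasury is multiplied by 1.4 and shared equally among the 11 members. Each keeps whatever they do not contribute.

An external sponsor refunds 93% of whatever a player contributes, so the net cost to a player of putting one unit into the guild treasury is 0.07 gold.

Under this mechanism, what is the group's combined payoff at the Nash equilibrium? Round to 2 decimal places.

With the mechanism, a contributed unit returns (1.4/11) / 0.07 = 1.8182 per unit of net cost to the contributor — now above 1 — so contributing fully is weakly dominant for every player.
So the Nash equilibrium is full contribution by all 11; the group earns 11 × (45 × 0.93 + 1.4 × 45) = 1153.35.

1153.35 gold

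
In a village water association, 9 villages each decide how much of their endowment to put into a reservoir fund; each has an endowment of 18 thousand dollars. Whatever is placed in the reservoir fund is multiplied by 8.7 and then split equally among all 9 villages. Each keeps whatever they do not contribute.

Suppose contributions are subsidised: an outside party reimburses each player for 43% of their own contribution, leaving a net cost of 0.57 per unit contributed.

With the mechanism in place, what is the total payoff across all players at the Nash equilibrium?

1479.06 thousand dollars

With the mechanism, a contributed unit returns (8.7/9) / 0.57 = 1.6959 per unit of net cost to the contributor — now above 1 — so contributing fully is weakly dominant for every player.
At the Nash equilibrium everyone contributes 18. Group total payoff = 9 × (18 × 0.43 + 8.7 × 18) = 1479.06.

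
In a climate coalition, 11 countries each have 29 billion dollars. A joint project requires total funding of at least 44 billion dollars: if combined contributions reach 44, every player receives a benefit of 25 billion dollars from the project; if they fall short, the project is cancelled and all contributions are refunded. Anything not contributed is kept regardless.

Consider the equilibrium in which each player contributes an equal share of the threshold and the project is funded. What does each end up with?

Equal share of the threshold: 44/11 = 4.
At this profile no one gains by cutting their contribution: any cut drops the total below 44, the project is cancelled, contributions are refunded, and the deviator ends with 29, which is less than 29 − 4 + 25 = 50. Contributing more than 4 just wastes the excess. So contributing exactly 4 is a best response.
Each player's payoff: 29 − 4 + 25 = 50.

50 billion dollars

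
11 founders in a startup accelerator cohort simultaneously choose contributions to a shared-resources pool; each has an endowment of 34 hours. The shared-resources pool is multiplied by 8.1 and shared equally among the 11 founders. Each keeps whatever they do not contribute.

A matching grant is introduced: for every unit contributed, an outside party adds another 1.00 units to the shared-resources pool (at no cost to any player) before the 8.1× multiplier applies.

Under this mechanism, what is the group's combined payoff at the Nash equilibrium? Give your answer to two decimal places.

Under the mechanism each unit contributed yields 8.1 × 2.00 / 11 = 1.4727 back to its contributor per unit of net cost, which exceeds 1, making full contribution the dominant choice for everyone.
So the Nash equilibrium is full contribution by all 11; the group earns 8.1 × 2.00 × 374 = 6058.80.

6058.80 hours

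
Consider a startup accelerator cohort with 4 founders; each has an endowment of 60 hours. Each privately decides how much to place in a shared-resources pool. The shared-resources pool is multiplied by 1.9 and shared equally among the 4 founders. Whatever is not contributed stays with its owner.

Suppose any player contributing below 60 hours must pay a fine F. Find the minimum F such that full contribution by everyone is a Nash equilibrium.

31.50 hours

Given the others contribute fully, the best deviation is to contribute 0 (any partial contribution still incurs the fine and gives up units whose private return 0.4750 is below 1).
Deviating from 60 to 0 saves 60 hours but forfeits the deviator's share of the drop in the shared-resources pool: 1.9/4 × 60 = 28.50.
So the deviation gain is 60 − 28.50 = 31.50, and the fine must be at least 31.50 hours to wipe it out.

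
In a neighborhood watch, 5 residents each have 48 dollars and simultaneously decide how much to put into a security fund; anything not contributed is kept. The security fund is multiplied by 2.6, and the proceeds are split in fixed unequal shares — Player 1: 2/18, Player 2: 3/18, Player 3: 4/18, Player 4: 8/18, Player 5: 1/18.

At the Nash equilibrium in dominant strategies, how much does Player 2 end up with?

68.80 dollars

A player with share s gets back 2.6·s per unit contributed, so full contribution is dominant for anyone with s > 1/2.6 = 0.3846 and zero contribution is dominant for anyone below.
Only Player 4 (8/18) clears that bar, contributing 48; the remaining 4 contribute 0. Total contributed: 48.
Player 2 keeps 48 and receives 2.6 × 48 × 3/18 = 20.80 from the security fund, for a payoff of 68.80.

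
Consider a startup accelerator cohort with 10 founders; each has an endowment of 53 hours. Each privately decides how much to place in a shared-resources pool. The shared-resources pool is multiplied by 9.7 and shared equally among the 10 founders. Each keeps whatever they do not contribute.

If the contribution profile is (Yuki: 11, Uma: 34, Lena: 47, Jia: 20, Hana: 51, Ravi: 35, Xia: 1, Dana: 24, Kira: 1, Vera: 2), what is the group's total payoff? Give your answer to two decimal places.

Total contributed: 11 + 34 + 47 + 20 + 51 + 35 + 1 + 24 + 1 + 2 = 226; total kept: 10 × 53 − 226 = 304.
The shared-resources pool pays out 9.7 × 226 = 2192.20 in aggregate.
Group total = 304 + 2192.20 = 2496.20.

2496.20 hours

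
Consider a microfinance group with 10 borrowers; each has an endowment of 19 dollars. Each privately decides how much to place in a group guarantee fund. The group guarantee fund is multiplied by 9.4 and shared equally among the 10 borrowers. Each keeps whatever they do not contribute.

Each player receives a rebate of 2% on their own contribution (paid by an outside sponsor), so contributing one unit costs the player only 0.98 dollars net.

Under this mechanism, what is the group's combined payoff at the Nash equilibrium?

190.00 dollars

Even with the mechanism, each unit contributed returns only (9.4/10) / 0.98 = 0.9592 per unit of net cost, so contributing nothing is still dominant.
At the Nash equilibrium no one contributes; group total payoff = 10 × 19 = 190.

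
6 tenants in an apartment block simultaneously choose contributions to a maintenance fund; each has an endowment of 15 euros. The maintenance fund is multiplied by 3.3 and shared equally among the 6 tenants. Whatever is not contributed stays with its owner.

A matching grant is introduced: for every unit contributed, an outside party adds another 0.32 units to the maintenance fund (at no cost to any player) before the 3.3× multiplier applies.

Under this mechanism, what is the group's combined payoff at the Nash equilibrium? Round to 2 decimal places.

90.00 euros

The effective private return is 3.3 × 1.32 / 6 = 0.7260, which is still under 1, so the mechanism doesn't change anyone's dominant strategy: zero contribution.
At the Nash equilibrium no one contributes; group total payoff = 6 × 15 = 90.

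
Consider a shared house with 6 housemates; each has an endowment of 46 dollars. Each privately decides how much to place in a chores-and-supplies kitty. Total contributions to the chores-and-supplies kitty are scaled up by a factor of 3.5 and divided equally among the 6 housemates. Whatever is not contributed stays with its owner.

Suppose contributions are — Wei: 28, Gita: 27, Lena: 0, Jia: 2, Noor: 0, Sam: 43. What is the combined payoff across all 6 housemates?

Total contributed: 28 + 27 + 0 + 2 + 0 + 43 = 100; total kept: 6 × 46 − 100 = 176.
The chores-and-supplies kitty pays out 3.5 × 100 = 350.00 in aggregate.
Group total = 176 + 350.00 = 526.00.

526.00 dollars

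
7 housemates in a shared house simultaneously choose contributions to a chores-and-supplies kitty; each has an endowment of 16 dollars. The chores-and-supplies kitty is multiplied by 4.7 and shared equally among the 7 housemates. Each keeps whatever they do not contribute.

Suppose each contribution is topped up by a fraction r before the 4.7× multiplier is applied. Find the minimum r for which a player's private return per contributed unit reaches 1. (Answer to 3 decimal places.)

0.489

With matching at rate r, one contributed unit becomes (1 + r) in the chores-and-supplies kitty and returns 4.7 × (1 + r) / 7 to the contributor.
Setting this equal to 1: 1 + r = 7/4.7 = 1.4894.
So the minimum matching rate is r = 1.4894 − 1 = 0.489.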